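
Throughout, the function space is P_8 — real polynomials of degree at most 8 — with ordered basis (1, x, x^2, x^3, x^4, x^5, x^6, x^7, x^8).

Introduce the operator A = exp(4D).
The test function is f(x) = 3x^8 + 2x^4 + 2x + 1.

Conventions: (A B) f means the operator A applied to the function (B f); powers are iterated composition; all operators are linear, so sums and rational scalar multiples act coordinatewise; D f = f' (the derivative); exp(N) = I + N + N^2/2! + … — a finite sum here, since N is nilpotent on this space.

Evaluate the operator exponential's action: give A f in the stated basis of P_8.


order-1 term: 96x^7 + 32x^3 + 8
order-2 term: 1344x^6 + 192x^2
order-3 term: 10752x^5 + 512x
order-4 term: 53760x^4 + 512
order-5 term: 172032x^3
order-6 term: 344064x^2
order-7 term: 393216x
order-8 term: 196608
the series for exp(4D) f terminates at order 8
exp(4D) f = 3x^8 + 96x^7 + 1344x^6 + 10752x^5 + 53762x^4 + 172064x^3 + 344256x^2 + 393730x + 197129

the image equals g(x) = 3x^8 + 96x^7 + 1344x^6 + 10752x^5 + 53762x^4 + 172064x^3 + 344256x^2 + 393730x + 197129


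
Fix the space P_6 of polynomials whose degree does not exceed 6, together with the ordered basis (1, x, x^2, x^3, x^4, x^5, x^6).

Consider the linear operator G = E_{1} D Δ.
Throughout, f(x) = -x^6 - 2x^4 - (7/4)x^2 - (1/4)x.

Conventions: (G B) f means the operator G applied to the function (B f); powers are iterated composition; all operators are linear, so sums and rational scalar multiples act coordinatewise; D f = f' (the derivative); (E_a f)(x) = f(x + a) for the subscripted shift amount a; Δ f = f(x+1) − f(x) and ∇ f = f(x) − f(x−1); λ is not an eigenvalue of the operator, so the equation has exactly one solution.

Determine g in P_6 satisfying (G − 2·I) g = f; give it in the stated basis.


write g with unknown coordinates in the stated basis and equate coefficients in (G − 2·I) g = f
solving from the highest basis element down gives g = (1/2)x^6 + (17/2)x^4 + 45x^3 + (1255/8)x^2 + (3205/8)x + 4199/8
check: G g = 15x^4 + 90x^3 + 312x^2 + 801x + 4199/4
so G g − 2·g = -x^6 - 2x^4 - (7/4)x^2 - (1/4)x = f ✓

the image equals g(x) = (1/2)x^6 + (17/2)x^4 + 45x^3 + (1255/8)x^2 + (3205/8)x + 4199/8


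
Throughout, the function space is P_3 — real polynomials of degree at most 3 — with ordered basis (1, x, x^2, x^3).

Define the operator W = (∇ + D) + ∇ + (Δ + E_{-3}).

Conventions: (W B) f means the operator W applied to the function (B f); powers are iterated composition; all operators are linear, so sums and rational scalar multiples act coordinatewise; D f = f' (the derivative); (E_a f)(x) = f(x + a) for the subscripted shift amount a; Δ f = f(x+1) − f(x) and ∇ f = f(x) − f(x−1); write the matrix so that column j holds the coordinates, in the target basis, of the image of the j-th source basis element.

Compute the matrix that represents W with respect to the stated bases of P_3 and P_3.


the matrix is [[1, 1, 8, -24]; [0, 1, 2, 24]; [0, 0, 1, 3]; [0, 0, 0, 1]] (rows listed top to bottom)

image of 1: 1
image of x: x + 1
image of x^2: x^2 + 2x + 8
image of x^3: x^3 + 3x^2 + 24x - 24
each image's coordinates form column j of the matrix


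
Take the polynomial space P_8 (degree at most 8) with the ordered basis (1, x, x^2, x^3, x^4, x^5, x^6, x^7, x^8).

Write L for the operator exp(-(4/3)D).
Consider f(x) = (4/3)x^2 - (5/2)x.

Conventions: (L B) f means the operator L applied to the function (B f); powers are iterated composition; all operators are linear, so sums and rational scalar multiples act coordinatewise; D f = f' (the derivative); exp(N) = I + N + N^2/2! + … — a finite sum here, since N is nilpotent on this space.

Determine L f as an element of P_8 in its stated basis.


g(x) = (4/3)x^2 - (109/18)x + 154/27

order-1 term: -(32/9)x + 10/3
order-2 term: 64/27
the series for exp(-(4/3)D) f terminates at order 2
exp(-(4/3)D) f = (4/3)x^2 - (109/18)x + 154/27


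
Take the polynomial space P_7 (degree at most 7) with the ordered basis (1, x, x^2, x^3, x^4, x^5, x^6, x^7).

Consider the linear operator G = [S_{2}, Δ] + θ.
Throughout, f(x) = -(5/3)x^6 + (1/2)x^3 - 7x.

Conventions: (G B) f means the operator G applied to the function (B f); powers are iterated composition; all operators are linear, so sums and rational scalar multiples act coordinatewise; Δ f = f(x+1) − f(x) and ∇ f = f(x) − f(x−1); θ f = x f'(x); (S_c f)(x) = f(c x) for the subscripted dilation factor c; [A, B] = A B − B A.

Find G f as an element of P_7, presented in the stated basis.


the result is g(x) = -10x^6 + 320x^5 + 1200x^4 + (11209/6)x^3 + 1494x^2 + 604x + 217/2

Δ f = -10x^5 - 25x^4 - (100/3)x^3 - (47/2)x^2 - (17/2)x - 49/6
S_{2} Δ f = -320x^5 - 400x^4 - (800/3)x^3 - 94x^2 - 17x - 49/6
S_{2} f = -(320/3)x^6 + 4x^3 - 14x
Δ S_{2} f = -640x^5 - 1600x^4 - (6400/3)x^3 - 1588x^2 - 628x - 350/3
[S_{2}, Δ] f = 320x^5 + 1200x^4 + (5600/3)x^3 + 1494x^2 + 611x + 217/2
θ f = -10x^6 + (3/2)x^3 - 7x
([S_{2}, Δ] + θ) f = -10x^6 + 320x^5 + 1200x^4 + (11209/6)x^3 + 1494x^2 + 604x + 217/2


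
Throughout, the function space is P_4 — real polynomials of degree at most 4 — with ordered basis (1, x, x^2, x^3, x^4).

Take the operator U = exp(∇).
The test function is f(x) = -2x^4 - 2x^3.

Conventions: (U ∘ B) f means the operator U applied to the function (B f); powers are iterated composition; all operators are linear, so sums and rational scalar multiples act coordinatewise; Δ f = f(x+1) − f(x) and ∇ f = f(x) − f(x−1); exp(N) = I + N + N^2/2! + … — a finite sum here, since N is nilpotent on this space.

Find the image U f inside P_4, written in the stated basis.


the image equals g(x) = -2x^4 - 10x^3 - 6x^2 + 8x

order-1 term: -8x^3 + 6x^2 - 2x
order-2 term: -12x^2 + 18x - 8
order-3 term: -8x + 10
order-4 term: -2
the series for exp(∇) f terminates at order 4
exp(∇) f = -2x^4 - 10x^3 - 6x^2 + 8x


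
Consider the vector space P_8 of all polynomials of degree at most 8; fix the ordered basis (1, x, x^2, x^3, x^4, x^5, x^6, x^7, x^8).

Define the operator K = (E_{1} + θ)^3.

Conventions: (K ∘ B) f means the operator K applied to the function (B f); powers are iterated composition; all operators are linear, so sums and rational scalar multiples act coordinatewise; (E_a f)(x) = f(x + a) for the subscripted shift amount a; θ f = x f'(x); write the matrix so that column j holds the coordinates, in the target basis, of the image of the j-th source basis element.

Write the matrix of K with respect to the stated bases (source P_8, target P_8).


the matrix is [[1, 7, 25, 72, 193, 508, 1341, 3580, 9697]; [0, 8, 38, 138, 432, 1280, 3732, 10878, 31904]; [0, 0, 27, 111, 438, 1500, 4875, 15582, 49644]; [0, 0, 0, 64, 244, 1060, 3960, 14000, 48608]; [0, 0, 0, 0, 125, 455, 2175, 8820, 33670]; [0, 0, 0, 0, 0, 216, 762, 3990, 17472]; [0, 0, 0, 0, 0, 0, 343, 1183, 6748]; [0, 0, 0, 0, 0, 0, 0, 512, 1736]; [0, 0, 0, 0, 0, 0, 0, 0, 729]] (rows listed top to bottom)

image of 1: 1
image of x: 8x + 7
image of x^2: 27x^2 + 38x + 25
image of x^3: 64x^3 + 111x^2 + 138x + 72
image of x^4: 125x^4 + 244x^3 + 438x^2 + 432x + 193
image of x^5: 216x^5 + 455x^4 + 1060x^3 + 1500x^2 + 1280x + 508
image of x^6: 343x^6 + 762x^5 + 2175x^4 + 3960x^3 + 4875x^2 + 3732x + 1341
image of x^7: 512x^7 + 1183x^6 + 3990x^5 + 8820x^4 + 14000x^3 + 15582x^2 + 10878x + 3580
image of x^8: 729x^8 + 1736x^7 + 6748x^6 + 17472x^5 + 33670x^4 + 48608x^3 + 49644x^2 + 31904x + 9697
each image's coordinates form column j of the matrix


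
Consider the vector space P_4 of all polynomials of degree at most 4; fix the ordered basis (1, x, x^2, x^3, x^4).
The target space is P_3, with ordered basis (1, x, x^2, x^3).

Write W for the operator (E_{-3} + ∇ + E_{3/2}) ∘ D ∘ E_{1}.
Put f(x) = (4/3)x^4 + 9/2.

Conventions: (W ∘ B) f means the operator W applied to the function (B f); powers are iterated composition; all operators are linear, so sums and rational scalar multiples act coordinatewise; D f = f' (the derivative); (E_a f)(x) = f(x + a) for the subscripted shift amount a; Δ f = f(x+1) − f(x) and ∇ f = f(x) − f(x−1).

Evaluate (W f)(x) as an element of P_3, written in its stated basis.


g(x) = (32/3)x^3 + 24x^2 + 180x + 46

E_{1} f = (4/3)x^4 + (16/3)x^3 + 8x^2 + (16/3)x + 35/6
D E_{1} f = (16/3)x^3 + 16x^2 + 16x + 16/3
E_{-3} (D ∘ E_{1}) f = (16/3)x^3 - 32x^2 + 64x - 128/3
∇ (D ∘ E_{1}) f = 16x^2 + 16x + 16/3
E_{3/2} (D ∘ E_{1}) f = (16/3)x^3 + 40x^2 + 100x + 250/3
(E_{-3} + ∇ + E_{3/2}) (D ∘ E_{1}) f = (32/3)x^3 + 24x^2 + 180x + 46


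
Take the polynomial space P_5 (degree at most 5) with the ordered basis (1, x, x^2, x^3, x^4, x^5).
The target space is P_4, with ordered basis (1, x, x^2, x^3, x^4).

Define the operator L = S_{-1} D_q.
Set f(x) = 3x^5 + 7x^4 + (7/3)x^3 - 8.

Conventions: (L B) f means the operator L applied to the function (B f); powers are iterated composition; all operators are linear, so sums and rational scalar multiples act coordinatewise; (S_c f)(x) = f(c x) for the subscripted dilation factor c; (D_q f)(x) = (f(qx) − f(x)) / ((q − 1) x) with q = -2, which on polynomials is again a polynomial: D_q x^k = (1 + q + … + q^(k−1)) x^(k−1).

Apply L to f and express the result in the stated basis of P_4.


g(x) = 33x^4 + 35x^3 + 7x^2

D_q f = 33x^4 - 35x^3 + 7x^2
S_{-1} D_q f = 33x^4 + 35x^3 + 7x^2


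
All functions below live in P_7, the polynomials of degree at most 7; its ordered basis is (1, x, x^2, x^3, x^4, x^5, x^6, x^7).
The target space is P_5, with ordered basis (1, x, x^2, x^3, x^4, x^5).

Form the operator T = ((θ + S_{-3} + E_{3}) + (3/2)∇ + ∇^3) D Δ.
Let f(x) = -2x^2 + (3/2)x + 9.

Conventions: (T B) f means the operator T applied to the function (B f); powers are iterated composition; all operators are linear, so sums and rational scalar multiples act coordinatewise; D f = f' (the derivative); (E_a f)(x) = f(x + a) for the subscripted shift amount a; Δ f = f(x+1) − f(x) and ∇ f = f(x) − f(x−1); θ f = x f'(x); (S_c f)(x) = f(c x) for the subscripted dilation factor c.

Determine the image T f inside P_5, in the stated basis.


g(x) = -8

Δ f = -4x - 1/2
D Δ f = -4
θ D Δ f = 0
S_{-3} D Δ f = -4
E_{3} D Δ f = -4
(θ + S_{-3} + E_{3}) D Δ f = -8
∇ D Δ f = 0
((3/2)∇) D Δ f = 0
∇ D Δ f = 0
∇ ∇ D Δ f = 0
∇ ∇ ∇ D Δ f = 0
((θ + S_{-3} + E_{3}) + (3/2)∇ + ∇^3) D Δ f = -8


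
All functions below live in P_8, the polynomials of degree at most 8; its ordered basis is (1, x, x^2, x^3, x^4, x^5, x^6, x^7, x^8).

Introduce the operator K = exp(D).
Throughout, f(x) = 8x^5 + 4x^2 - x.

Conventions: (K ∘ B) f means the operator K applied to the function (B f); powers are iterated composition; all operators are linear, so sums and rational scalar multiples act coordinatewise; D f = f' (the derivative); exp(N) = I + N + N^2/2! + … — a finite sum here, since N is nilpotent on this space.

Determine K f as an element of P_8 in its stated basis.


order-1 term: 40x^4 + 8x - 1
order-2 term: 80x^3 + 4
order-3 term: 80x^2
order-4 term: 40x
order-5 term: 8
the series for exp(D) f terminates at order 5
exp(D) f = 8x^5 + 40x^4 + 80x^3 + 84x^2 + 47x + 11

g(x) = 8x^5 + 40x^4 + 80x^3 + 84x^2 + 47x + 11


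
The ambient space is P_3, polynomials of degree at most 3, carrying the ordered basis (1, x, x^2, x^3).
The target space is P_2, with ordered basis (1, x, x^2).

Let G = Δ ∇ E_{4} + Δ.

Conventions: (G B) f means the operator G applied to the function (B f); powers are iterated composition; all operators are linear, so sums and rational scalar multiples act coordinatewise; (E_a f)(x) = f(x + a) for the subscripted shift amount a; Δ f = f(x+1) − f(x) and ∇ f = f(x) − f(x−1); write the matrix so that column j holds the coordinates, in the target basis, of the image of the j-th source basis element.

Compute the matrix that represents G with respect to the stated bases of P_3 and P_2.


image of 1: 0
image of x: 1
image of x^2: 2x + 3
image of x^3: 3x^2 + 9x + 25
each image's coordinates form column j of the matrix

the matrix is [[0, 1, 3, 25]; [0, 0, 2, 9]; [0, 0, 0, 3]] (rows listed top to bottom)


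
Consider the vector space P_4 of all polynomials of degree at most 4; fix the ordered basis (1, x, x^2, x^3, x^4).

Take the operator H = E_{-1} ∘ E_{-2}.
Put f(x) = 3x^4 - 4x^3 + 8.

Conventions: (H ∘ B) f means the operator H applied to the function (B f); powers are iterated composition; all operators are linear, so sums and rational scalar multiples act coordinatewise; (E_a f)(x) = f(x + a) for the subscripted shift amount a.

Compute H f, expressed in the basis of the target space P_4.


E_{-2} f = 3x^4 - 28x^3 + 96x^2 - 144x + 88
E_{-1} E_{-2} f = 3x^4 - 40x^3 + 198x^2 - 432x + 359

g(x) = 3x^4 - 40x^3 + 198x^2 - 432x + 359


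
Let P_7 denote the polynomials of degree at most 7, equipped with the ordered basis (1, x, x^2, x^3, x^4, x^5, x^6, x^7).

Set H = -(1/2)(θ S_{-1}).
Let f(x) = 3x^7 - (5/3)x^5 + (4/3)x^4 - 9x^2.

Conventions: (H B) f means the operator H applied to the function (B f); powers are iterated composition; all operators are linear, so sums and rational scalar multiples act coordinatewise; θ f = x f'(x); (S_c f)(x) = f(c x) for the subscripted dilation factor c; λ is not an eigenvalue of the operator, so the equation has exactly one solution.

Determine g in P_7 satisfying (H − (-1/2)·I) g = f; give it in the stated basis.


write g with unknown coordinates in the stated basis and equate coefficients in (H − (-1/2)·I) g = f
solving from the highest basis element down gives g = (3/4)x^7 - (5/9)x^5 - (8/9)x^4 + 18x^2
check: H g = (21/8)x^7 - (25/18)x^5 + (16/9)x^4 - 18x^2
so H g − (-1/2)·g = 3x^7 - (5/3)x^5 + (4/3)x^4 - 9x^2 = f ✓

the image equals g(x) = (3/4)x^7 - (5/9)x^5 - (8/9)x^4 + 18x^2


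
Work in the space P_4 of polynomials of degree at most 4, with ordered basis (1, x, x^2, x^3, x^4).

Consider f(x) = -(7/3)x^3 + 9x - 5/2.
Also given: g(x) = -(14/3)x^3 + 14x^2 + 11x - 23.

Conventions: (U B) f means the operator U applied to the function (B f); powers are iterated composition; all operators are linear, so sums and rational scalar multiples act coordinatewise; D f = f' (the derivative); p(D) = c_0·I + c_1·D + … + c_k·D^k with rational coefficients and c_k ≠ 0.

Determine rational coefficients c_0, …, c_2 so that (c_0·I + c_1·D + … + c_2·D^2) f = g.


D^0 f = -(7/3)x^3 + 9x - 5/2
D^1 f = -7x^2 + 9
D^2 f = -14x
matching coefficients of g against c_0 f + c_1 Df + … from the top degree down determines the c_i
solution: c_0 = 2, c_1 = -2, c_2 = 1/2

p(D) = 2·I − 2·D + (1/2)·D^2, i.e. c_0 = 2, c_1 = -2, c_2 = 1/2


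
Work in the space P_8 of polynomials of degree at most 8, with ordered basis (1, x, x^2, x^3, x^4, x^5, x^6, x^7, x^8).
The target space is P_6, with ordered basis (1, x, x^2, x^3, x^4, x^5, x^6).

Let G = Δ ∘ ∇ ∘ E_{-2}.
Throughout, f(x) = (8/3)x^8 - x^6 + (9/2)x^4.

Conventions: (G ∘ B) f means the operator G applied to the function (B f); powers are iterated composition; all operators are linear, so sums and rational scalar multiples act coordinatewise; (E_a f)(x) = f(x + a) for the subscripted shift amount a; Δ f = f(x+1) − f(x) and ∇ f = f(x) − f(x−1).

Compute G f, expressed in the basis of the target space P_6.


the image equals g(x) = (448/3)x^6 - 1792x^5 + (27910/3)x^4 - 26640x^3 + (132760/3)x^2 - 40352x + 47269/3

E_{-2} f = (8/3)x^8 - (128/3)x^7 + (893/3)x^6 - (3548/3)x^5 + (17587/6)x^4 - (13964/3)x^3 + (13940/3)x^2 - (8048/3)x + 2072/3
∇ E_{-2} f = (64/3)x^7 - (1120/3)x^6 + (8494/3)x^5 - (36175/3)x^4 + (93442/3)x^3 - (146440/3)x^2 + (129004/3)x - 98645/6
Δ ∇ E_{-2} f = (448/3)x^6 - 1792x^5 + (27910/3)x^4 - 26640x^3 + (132760/3)x^2 - 40352x + 47269/3


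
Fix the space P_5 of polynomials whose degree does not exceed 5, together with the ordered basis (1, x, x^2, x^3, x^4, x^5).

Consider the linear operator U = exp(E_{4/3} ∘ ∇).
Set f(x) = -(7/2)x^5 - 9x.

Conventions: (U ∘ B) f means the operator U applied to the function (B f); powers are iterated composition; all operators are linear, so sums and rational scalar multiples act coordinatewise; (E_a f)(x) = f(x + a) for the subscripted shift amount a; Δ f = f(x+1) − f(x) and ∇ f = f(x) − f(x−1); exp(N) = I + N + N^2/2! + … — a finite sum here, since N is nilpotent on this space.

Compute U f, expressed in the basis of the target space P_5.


the result is g(x) = -(7/2)x^5 - (35/2)x^4 - (280/3)x^3 - (875/3)x^2 - (30551/54)x - 40846/81

order-1 term: -(35/2)x^4 - (175/3)x^3 - (245/3)x^2 - (2975/54)x - 3845/162
order-2 term: -35x^3 - 175x^2 - (1855/6)x - 10325/54
order-3 term: -35x^2 - 175x - 455/2
order-4 term: -(35/2)x - 175/3
order-5 term: -7/2
the series for exp(E_{4/3} ∘ ∇) f terminates at order 5
exp(E_{4/3} ∘ ∇) f = -(7/2)x^5 - (35/2)x^4 - (280/3)x^3 - (875/3)x^2 - (30551/54)x - 40846/81


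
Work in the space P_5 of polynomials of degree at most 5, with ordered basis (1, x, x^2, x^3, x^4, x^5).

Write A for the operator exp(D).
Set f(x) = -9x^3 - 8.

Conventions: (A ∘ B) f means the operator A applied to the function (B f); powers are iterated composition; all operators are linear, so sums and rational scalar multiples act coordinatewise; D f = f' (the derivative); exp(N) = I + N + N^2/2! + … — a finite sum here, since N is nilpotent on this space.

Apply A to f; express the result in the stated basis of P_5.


order-1 term: -27x^2
order-2 term: -27x
order-3 term: -9
the series for exp(D) f terminates at order 3
exp(D) f = -9x^3 - 27x^2 - 27x - 17

the image equals g(x) = -9x^3 - 27x^2 - 27x - 17


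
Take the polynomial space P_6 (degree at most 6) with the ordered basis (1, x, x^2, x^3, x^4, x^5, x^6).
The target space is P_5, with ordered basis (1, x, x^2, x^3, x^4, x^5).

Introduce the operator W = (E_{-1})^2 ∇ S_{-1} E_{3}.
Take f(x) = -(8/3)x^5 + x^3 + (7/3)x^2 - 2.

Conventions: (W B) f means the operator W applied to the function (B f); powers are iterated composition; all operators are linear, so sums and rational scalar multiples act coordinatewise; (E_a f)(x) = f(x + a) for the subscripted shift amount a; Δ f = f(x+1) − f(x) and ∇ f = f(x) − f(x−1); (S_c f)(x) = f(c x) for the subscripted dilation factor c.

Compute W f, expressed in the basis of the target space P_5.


E_{3} f = -(8/3)x^5 - 40x^4 - 239x^3 - (2126/3)x^2 - 1039x - 602
S_{-1} E_{3} f = (8/3)x^5 - 40x^4 + 239x^3 - (2126/3)x^2 + 1039x - 602
∇ S_{-1} E_{3} f = (40/3)x^4 - (560/3)x^3 + (2951/3)x^2 - (6923/3)x + 6088/3
E_{-1} (∇ S_{-1} E_{3}) f = (40/3)x^4 - 240x^3 + (4871/3)x^2 - (14665/3)x + 16562/3
E_{-1} E_{-1} (∇ S_{-1} E_{3}) f = (40/3)x^4 - (880/3)x^3 + (7271/3)x^2 - 8909x + 12286

g(x) = (40/3)x^4 - (880/3)x^3 + (7271/3)x^2 - 8909x + 12286


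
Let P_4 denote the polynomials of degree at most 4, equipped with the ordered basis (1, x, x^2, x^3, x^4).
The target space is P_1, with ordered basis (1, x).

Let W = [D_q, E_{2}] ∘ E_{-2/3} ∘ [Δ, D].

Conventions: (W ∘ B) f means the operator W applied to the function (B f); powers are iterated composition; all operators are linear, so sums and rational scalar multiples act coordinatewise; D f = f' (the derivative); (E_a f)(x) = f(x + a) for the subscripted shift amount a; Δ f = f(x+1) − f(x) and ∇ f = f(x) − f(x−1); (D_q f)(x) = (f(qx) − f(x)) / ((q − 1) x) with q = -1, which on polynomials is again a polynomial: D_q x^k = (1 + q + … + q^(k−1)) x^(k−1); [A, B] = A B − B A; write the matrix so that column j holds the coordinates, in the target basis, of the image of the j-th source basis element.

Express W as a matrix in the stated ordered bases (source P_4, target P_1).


the matrix is [[0, 0, 0, 0, 0]; [0, 0, 0, 0, 0]] (rows listed top to bottom)

image of 1: 0
image of x: 0
image of x^2: 0
image of x^3: 0
image of x^4: 0
each image's coordinates form column j of the matrix


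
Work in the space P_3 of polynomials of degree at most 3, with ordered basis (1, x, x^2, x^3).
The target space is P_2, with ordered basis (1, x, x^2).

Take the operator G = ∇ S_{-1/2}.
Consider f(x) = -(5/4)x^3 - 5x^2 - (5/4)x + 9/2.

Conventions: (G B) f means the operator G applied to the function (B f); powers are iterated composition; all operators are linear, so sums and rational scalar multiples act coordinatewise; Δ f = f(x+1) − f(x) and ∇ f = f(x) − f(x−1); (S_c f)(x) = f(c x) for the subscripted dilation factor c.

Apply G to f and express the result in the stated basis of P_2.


S_{-1/2} f = (5/32)x^3 - (5/4)x^2 + (5/8)x + 9/2
∇ S_{-1/2} f = (15/32)x^2 - (95/32)x + 65/32

the image equals g(x) = (15/32)x^2 - (95/32)x + 65/32


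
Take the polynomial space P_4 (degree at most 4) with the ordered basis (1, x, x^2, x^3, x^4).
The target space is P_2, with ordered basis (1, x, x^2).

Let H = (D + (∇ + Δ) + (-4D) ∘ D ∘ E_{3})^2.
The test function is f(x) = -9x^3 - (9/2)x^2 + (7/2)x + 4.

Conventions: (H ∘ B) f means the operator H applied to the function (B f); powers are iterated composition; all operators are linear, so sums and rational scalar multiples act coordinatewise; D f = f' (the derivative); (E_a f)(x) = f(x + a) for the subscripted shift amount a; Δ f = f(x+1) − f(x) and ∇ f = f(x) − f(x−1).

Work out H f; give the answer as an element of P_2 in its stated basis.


D f = -27x^2 - 9x + 7/2
∇ f = -27x^2 + 18x - 1
Δ f = -27x^2 - 36x - 10
(∇ + Δ) f = -54x^2 - 18x - 11
E_{3} f = -9x^3 - (171/2)x^2 - (533/2)x - 269
D E_{3} f = -27x^2 - 171x - 533/2
D (D ∘ E_{3}) f = -54x - 171
(-4D) (D ∘ E_{3}) f = 216x + 684
(D + (∇ + Δ) + (-4D) ∘ D ∘ E_{3}) f = -81x^2 + 189x + 1353/2
D (D + (∇ + Δ) + (-4D) ∘ D ∘ E_{3}) f = -162x + 189
∇ (D + (∇ + Δ) + (-4D) ∘ D ∘ E_{3}) f = -162x + 270
Δ (D + (∇ + Δ) + (-4D) ∘ D ∘ E_{3}) f = -162x + 108
(∇ + Δ) (D + (∇ + Δ) + (-4D) ∘ D ∘ E_{3}) f = -324x + 378
E_{3} (D + (∇ + Δ) + (-4D) ∘ D ∘ E_{3}) f = -81x^2 - 297x + 1029/2
D E_{3} (D + (∇ + Δ) + (-4D) ∘ D ∘ E_{3}) f = -162x - 297
D (D ∘ E_{3}) (D + (∇ + Δ) + (-4D) ∘ D ∘ E_{3}) f = -162
(-4D) (D ∘ E_{3}) (D + (∇ + Δ) + (-4D) ∘ D ∘ E_{3}) f = 648
(D + (∇ + Δ) + (-4D) ∘ D ∘ E_{3}) (D + (∇ + Δ) + (-4D) ∘ D ∘ E_{3}) f = -486x + 1215

g(x) = -486x + 1215


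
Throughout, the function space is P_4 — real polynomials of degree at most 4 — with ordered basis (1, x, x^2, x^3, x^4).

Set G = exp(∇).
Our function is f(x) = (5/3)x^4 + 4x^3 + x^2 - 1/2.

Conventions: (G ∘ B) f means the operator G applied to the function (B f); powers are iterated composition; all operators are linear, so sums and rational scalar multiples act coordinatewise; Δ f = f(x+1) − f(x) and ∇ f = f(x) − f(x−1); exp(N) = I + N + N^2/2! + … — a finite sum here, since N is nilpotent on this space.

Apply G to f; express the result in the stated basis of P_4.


g(x) = (5/3)x^4 + (32/3)x^3 + 13x^2 - (14/3)x - 17/6

order-1 term: (20/3)x^3 + 2x^2 - (10/3)x + 4/3
order-2 term: 10x^2 - 8x + 2/3
order-3 term: (20/3)x - 6
order-4 term: 5/3
the series for exp(∇) f terminates at order 4
exp(∇) f = (5/3)x^4 + (32/3)x^3 + 13x^2 - (14/3)x - 17/6


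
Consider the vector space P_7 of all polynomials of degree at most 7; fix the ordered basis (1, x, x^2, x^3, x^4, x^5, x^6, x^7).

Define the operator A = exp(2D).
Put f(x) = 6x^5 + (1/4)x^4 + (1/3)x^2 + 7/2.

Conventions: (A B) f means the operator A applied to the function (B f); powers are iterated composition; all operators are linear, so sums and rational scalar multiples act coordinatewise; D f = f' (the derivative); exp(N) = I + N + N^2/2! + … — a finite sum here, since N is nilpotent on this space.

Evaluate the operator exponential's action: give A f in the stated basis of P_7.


order-1 term: 60x^4 + 2x^3 + (4/3)x
order-2 term: 240x^3 + 6x^2 + 4/3
order-3 term: 480x^2 + 8x
order-4 term: 480x + 4
order-5 term: 192
the series for exp(2D) f terminates at order 5
exp(2D) f = 6x^5 + (241/4)x^4 + 242x^3 + (1459/3)x^2 + (1468/3)x + 1205/6

g(x) = 6x^5 + (241/4)x^4 + 242x^3 + (1459/3)x^2 + (1468/3)x + 1205/6


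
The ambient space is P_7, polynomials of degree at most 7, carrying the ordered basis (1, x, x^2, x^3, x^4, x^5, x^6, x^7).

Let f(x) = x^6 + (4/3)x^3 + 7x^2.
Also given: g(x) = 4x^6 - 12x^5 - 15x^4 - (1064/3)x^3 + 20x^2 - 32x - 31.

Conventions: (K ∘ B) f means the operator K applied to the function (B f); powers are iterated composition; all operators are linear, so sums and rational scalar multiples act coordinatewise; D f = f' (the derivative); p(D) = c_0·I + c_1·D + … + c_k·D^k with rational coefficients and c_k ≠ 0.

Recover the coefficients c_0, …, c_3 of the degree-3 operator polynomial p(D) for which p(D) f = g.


D^0 f = x^6 + (4/3)x^3 + 7x^2
D^1 f = 6x^5 + 4x^2 + 14x
D^2 f = 30x^4 + 8x + 14
D^3 f = 120x^3 + 8
matching coefficients of g against c_0 f + c_1 Df + … from the top degree down determines the c_i
solution: c_0 = 4, c_1 = -2, c_2 = -1/2, c_3 = -3

c_0 = 4, c_1 = -2, c_2 = -1/2, c_3 = -3


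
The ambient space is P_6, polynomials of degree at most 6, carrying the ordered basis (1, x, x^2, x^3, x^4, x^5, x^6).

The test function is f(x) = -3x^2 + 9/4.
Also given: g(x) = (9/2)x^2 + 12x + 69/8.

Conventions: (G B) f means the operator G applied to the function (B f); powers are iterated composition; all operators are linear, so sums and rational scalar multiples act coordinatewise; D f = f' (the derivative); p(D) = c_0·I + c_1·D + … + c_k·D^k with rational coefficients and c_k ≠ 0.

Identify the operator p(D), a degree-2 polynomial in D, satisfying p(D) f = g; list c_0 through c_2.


D^0 f = -3x^2 + 9/4
D^1 f = -6x
D^2 f = -6
matching coefficients of g against c_0 f + c_1 Df + … from the top degree down determines the c_i
solution: c_0 = -3/2, c_1 = -2, c_2 = -2

p(D) = -(3/2)·I − 2·D − 2·D^2, i.e. c_0 = -3/2, c_1 = -2, c_2 = -2


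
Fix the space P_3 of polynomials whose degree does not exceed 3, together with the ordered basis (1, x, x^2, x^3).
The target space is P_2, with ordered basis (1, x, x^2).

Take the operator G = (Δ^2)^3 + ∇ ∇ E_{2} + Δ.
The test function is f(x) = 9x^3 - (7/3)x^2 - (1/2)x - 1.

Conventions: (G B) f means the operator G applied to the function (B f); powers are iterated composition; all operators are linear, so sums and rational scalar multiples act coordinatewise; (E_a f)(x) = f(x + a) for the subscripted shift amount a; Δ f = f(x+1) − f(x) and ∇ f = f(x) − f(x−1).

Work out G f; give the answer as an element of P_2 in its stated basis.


the result is g(x) = 27x^2 + (229/3)x + 111/2

Δ f = 27x^2 + (67/3)x + 37/6
Δ Δ f = 54x + 148/3
Δ Δ^2 f = 54
Δ Δ Δ^2 f = 0
Δ Δ^2 Δ^2 f = 0
Δ Δ Δ^2 Δ^2 f = 0
E_{2} f = 9x^3 + (155/3)x^2 + (589/6)x + 182/3
∇ E_{2} f = 27x^2 + (229/3)x + 111/2
∇ ∇ E_{2} f = 54x + 148/3
Δ f = 27x^2 + (67/3)x + 37/6
((Δ^2)^3 + ∇ ∇ E_{2} + Δ) f = 27x^2 + (229/3)x + 111/2


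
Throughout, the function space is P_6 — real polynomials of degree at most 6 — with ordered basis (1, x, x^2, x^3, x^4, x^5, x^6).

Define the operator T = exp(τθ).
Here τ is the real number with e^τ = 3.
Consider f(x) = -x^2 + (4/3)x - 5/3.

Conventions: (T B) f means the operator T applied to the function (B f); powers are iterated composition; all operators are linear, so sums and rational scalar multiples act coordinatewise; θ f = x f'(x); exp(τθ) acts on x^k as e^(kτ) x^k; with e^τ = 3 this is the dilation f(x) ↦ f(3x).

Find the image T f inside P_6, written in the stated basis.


g(x) = -9x^2 + 4x - 5/3

exp(τθ) x^k = e^(kτ) x^k; with e^τ = 3 this sends x^k to 3^k x^k
x ↦ 3 x
x^2 ↦ 9 x^2
applying this coordinatewise to f: exp(τθ) f = -9x^2 + 4x - 5/3


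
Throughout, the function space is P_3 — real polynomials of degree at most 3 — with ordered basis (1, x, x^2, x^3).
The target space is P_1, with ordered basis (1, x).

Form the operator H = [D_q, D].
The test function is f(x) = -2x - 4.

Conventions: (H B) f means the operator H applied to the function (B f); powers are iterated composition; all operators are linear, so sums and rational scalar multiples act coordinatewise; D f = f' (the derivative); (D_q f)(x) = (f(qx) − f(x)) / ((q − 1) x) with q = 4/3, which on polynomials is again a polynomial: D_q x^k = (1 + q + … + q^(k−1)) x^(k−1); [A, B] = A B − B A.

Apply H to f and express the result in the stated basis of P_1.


the image equals g(x) = 0

D f = -2
D_q D f = 0
D_q f = -2
D D_q f = 0
[D_q, D] f = 0


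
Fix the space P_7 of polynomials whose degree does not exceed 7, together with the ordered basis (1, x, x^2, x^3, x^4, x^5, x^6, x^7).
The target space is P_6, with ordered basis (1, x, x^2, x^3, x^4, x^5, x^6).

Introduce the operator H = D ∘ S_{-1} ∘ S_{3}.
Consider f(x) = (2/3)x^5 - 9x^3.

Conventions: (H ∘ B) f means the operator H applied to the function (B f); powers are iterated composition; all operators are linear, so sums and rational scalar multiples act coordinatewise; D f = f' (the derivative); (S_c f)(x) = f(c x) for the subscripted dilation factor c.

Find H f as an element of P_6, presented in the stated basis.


g(x) = -810x^4 + 729x^2

S_{3} f = 162x^5 - 243x^3
S_{-1} S_{3} f = -162x^5 + 243x^3
D (S_{-1} ∘ S_{3}) f = -810x^4 + 729x^2


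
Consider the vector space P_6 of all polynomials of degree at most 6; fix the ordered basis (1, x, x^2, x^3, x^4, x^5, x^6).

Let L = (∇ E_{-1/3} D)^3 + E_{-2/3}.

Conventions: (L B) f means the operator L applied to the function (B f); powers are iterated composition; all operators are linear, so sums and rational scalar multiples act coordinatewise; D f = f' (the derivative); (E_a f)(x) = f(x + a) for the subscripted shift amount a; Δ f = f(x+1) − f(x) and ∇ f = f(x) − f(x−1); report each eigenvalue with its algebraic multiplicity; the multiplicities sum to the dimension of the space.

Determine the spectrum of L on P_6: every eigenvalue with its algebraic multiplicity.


image of 1: 1
image of x: x - 2/3
image of x^2: x^2 - (4/3)x + 4/9
image of x^3: x^3 - 2x^2 + (4/3)x - 8/27
image of x^4: x^4 - (8/3)x^3 + (8/3)x^2 - (32/27)x + 16/81
image of x^5: x^5 - (10/3)x^4 + (40/9)x^3 - (80/27)x^2 + (80/81)x - 32/243
image of x^6: x^6 - 4x^5 + (20/3)x^4 - (160/27)x^3 + (80/27)x^2 - (64/81)x + 524944/729
the matrix is upper triangular; its diagonal is (1, 1, 1, 1, 1, 1, 1)
for a triangular matrix the eigenvalues are the diagonal entries, with algebraic multiplicity their repetition count

λ = 1 (multiplicity 7)


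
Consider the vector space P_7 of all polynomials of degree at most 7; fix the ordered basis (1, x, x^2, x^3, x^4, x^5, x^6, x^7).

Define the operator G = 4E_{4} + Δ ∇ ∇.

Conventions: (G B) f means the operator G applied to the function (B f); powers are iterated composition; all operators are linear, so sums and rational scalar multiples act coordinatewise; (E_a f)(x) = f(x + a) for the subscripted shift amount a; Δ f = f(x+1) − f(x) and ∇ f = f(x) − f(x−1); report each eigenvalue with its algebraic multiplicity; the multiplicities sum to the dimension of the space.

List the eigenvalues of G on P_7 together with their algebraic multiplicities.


image of 1: 4
image of x: 4x + 16
image of x^2: 4x^2 + 32x + 64
image of x^3: 4x^3 + 48x^2 + 192x + 262
image of x^4: 4x^4 + 64x^3 + 384x^2 + 1048x + 1012
image of x^5: 4x^5 + 80x^4 + 640x^3 + 2620x^2 + 5060x + 4126
image of x^6: 4x^6 + 96x^5 + 960x^4 + 5240x^3 + 15180x^2 + 24756x + 16324
image of x^7: 4x^7 + 112x^6 + 1344x^5 + 9170x^4 + 35420x^3 + 86646x^2 + 114268x + 65662
the matrix is upper triangular; its diagonal is (4, 4, 4, 4, 4, 4, 4, 4)
for a triangular matrix the eigenvalues are the diagonal entries, with algebraic multiplicity their repetition count

λ = 4 (multiplicity 8)


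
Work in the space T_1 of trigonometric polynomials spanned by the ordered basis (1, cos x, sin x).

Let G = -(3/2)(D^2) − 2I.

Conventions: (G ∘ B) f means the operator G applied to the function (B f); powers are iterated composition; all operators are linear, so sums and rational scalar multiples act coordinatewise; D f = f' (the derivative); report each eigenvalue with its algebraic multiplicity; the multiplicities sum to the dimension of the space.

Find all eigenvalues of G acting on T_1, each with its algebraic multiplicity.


λ = -2 (multiplicity 1), λ = -1/2 (multiplicity 2)

image of 1: -2
image of cos x: -(1/2)cos x
image of sin x: -(1/2)sin x
the matrix is diagonal; its diagonal is (-2, -1/2, -1/2)
for a triangular matrix the eigenvalues are the diagonal entries, with algebraic multiplicity their repetition count


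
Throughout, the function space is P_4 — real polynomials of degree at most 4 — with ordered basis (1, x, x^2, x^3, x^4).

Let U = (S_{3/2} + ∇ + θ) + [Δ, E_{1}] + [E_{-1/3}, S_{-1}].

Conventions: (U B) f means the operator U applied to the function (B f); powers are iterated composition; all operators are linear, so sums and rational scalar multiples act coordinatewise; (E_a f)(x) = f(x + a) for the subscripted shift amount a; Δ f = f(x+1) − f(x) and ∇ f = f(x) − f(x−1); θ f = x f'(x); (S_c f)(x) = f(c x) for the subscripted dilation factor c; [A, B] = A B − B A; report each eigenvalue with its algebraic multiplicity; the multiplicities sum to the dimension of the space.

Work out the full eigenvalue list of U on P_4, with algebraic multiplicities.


image of 1: 1
image of x: (5/2)x + 5/3
image of x^2: (17/4)x^2 + (2/3)x - 1
image of x^3: (51/8)x^3 + 5x^2 - 3x + 29/27
image of x^4: (145/16)x^4 + (4/3)x^3 - 6x^2 + (100/27)x - 1
the matrix is upper triangular; its diagonal is (1, 5/2, 17/4, 51/8, 145/16)
for a triangular matrix the eigenvalues are the diagonal entries, with algebraic multiplicity their repetition count

λ = 1 (multiplicity 1), λ = 5/2 (multiplicity 1), λ = 17/4 (multiplicity 1), λ = 51/8 (multiplicity 1), λ = 145/16 (multiplicity 1)


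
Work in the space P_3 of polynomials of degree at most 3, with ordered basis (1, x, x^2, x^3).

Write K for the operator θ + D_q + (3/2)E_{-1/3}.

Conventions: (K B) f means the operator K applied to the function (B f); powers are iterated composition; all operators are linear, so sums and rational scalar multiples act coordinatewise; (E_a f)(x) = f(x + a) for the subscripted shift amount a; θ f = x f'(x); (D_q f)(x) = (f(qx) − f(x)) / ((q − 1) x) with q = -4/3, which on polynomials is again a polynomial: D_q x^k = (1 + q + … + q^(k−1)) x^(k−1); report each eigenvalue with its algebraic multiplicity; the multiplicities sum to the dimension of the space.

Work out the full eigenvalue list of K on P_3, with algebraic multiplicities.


image of 1: 3/2
image of x: (5/2)x + 1/2
image of x^2: (7/2)x^2 - (4/3)x + 1/6
image of x^3: (9/2)x^3 - (1/18)x^2 + (1/2)x - 1/18
the matrix is upper triangular; its diagonal is (3/2, 5/2, 7/2, 9/2)
for a triangular matrix the eigenvalues are the diagonal entries, with algebraic multiplicity their repetition count

λ = 3/2 (multiplicity 1), λ = 5/2 (multiplicity 1), λ = 7/2 (multiplicity 1), λ = 9/2 (multiplicity 1)


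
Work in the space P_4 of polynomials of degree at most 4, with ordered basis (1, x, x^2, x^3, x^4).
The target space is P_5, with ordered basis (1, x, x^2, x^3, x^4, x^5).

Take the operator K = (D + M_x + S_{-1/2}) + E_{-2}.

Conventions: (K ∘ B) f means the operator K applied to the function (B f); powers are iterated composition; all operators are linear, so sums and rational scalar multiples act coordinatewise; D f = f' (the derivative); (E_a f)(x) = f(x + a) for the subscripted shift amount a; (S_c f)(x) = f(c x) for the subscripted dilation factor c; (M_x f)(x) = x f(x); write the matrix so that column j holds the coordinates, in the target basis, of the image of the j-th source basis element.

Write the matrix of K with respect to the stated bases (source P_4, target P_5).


the matrix is [[2, -1, 4, -8, 16]; [1, 1/2, -2, 12, -32]; [0, 1, 5/4, -3, 24]; [0, 0, 1, 7/8, -4]; [0, 0, 0, 1, 17/16]; [0, 0, 0, 0, 1]] (rows listed top to bottom)

image of 1: x + 2
image of x: x^2 + (1/2)x - 1
image of x^2: x^3 + (5/4)x^2 - 2x + 4
image of x^3: x^4 + (7/8)x^3 - 3x^2 + 12x - 8
image of x^4: x^5 + (17/16)x^4 - 4x^3 + 24x^2 - 32x + 16
each image's coordinates form column j of the matrix


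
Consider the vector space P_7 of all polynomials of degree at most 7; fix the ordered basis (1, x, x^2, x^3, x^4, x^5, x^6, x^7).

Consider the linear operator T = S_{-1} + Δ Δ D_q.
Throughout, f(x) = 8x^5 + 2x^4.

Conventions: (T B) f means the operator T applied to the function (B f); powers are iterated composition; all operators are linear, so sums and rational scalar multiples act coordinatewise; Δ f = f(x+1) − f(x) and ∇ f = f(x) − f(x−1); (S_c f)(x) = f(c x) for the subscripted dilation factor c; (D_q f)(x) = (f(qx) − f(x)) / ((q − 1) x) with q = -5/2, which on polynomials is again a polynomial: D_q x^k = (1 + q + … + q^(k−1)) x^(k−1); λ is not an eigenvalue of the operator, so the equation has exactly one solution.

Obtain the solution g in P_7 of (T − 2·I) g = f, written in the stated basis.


the result is g(x) = -(8/3)x^5 - 2x^4 - 902x^2 - (3347/6)x - 5531/6

write g with unknown coordinates in the stated basis and equate coefficients in (T − 2·I) g = f
solving from the highest basis element down gives g = -(8/3)x^5 - 2x^4 - 902x^2 - (3347/6)x - 5531/6
check: T g = (8/3)x^5 - 2x^4 - 1804x^2 - (3347/3)x - 5531/3
so T g − 2·g = 8x^5 + 2x^4 = f ✓


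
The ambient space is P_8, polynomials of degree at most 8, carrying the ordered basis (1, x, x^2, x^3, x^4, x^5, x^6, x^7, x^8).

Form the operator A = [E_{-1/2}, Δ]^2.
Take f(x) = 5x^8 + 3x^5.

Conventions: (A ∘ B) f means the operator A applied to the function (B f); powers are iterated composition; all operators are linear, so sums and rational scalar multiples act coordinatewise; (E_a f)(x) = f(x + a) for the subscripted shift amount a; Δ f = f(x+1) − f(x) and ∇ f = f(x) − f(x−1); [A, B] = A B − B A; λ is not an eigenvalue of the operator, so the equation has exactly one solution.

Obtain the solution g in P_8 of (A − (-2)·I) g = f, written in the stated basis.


g(x) = (5/2)x^8 + (3/2)x^5

write g with unknown coordinates in the stated basis and equate coefficients in (A − (-2)·I) g = f
solving from the highest basis element down gives g = (5/2)x^8 + (3/2)x^5
check: A g = 0
so A g − (-2)·g = 5x^8 + 3x^5 = f ✓


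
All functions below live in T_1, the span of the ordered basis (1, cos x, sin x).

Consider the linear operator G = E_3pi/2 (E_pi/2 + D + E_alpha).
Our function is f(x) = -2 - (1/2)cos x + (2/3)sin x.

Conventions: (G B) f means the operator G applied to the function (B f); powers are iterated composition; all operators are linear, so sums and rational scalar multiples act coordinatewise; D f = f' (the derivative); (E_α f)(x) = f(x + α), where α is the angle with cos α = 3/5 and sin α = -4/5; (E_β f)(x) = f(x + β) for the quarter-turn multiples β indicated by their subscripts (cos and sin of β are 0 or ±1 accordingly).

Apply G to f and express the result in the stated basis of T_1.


g(x) = -4 - cos x + (1/2)sin x

E_pi/2 f = -2 + (2/3)cos x + (1/2)sin x
D f = (2/3)cos x + (1/2)sin x
E_alpha f = -2 - (5/6)cos x
(E_pi/2 + D + E_alpha) f = -4 + (1/2)cos x + sin x
E_3pi/2 (E_pi/2 + D + E_alpha) f = -4 - cos x + (1/2)sin x


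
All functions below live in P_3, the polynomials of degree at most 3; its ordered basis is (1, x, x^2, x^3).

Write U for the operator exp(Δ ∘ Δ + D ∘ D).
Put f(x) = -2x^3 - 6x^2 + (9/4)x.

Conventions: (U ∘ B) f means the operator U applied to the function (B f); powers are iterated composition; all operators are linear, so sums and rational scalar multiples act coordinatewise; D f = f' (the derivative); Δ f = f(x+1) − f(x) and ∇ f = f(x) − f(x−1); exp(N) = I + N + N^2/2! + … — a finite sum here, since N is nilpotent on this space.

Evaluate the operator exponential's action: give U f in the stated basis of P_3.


order-1 term: -24x - 36
the series for exp(Δ ∘ Δ + D ∘ D) f terminates at order 1
exp(Δ ∘ Δ + D ∘ D) f = -2x^3 - 6x^2 - (87/4)x - 36

g(x) = -2x^3 - 6x^2 - (87/4)x - 36
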